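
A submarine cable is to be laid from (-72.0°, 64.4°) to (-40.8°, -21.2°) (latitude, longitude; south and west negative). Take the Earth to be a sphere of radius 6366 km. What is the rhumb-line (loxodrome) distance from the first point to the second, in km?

Δψ = ln[tan(π/4+φ₂/2)/tan(π/4+φ₁/2)] = +1.0615;  Δφ = +0.5445 rad,  Δλ = -1.4940 rad
q = Δφ/Δψ = 0.5130
d = R·√(Δφ² + q²Δλ²) = 6366·0.94018 = 5985 km

5985 km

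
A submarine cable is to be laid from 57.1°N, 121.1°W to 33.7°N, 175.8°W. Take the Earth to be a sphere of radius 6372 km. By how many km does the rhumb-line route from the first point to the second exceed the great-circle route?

Great circle: cos σ = sin φ₁ sin φ₂ + cos φ₁ cos φ₂ cos Δλ,  σ = 0.7569 rad → d_gc = 4822.8 km
Rhumb line: Δψ = -0.5945, q = Δφ/Δψ = 0.6869, d_rh = R√(Δφ²+q²Δλ²) = 4922.9 km
Excess = 4922.9 − 4822.8 = 100.1 ≈ 100 km

100 km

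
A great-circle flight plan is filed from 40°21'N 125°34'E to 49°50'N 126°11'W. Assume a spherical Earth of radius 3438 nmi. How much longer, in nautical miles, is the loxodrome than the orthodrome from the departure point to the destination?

400 nmi

Great circle: cos σ = sin φ₁ sin φ₂ + cos φ₁ cos φ₂ cos Δλ,  σ = 1.2230 rad → d_gc = 4204.7 nmi
Rhumb line: Δψ = +0.2353, q = Δφ/Δψ = 0.7035, d_rh = R√(Δφ²+q²Δλ²) = 4605.1 nmi
Excess = 4605.1 − 4204.7 = 400.4 ≈ 400 nmi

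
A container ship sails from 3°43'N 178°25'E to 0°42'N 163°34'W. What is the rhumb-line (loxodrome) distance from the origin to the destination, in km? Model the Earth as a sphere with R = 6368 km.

Rhumb course C = atan2(Δλ, Δψ) with Δψ = ln[tan(π/4+φ₂/2)/tan(π/4+φ₁/2)] = -0.0527, Δλ = +0.3145 → C = 99.51°
d = R·|Δφ| / |cos C| = 6368·0.05265 / 0.16528 = 2029 km

2029 km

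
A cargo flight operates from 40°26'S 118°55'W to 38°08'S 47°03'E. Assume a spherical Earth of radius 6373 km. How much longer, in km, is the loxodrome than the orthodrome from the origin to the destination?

Great circle: cos σ = sin φ₁ sin φ₂ + cos φ₁ cos φ₂ cos Δλ,  σ = 1.7521 rad → d_gc = 11166.44 km
Rhumb line: Δψ = +0.0519, q = Δφ/Δψ = 0.7739, d_rh = R√(Δφ²+q²Δλ²) = 14288.88 km
Excess = 14288.88 − 11166.44 = 3122.44 ≈ 3122 km

3122 km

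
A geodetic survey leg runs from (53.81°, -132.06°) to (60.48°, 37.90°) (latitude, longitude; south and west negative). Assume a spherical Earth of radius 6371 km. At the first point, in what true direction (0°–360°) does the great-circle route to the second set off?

5.4°

N = sin Δλ·cos φ₂ = +0.0859;  D = cos φ₁ sin φ₂ − sin φ₁ cos φ₂ cos Δλ = +0.9054
initial course = atan2(N, D) = 5.42°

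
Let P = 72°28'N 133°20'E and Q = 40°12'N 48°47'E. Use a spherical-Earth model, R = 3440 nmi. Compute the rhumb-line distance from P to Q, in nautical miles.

Rhumb course C = atan2(Δλ, Δψ) with Δψ = ln[tan(π/4+φ₂/2)/tan(π/4+φ₁/2)] = -1.1020, Δλ = -1.4757 → C = 233.25°
d = R·|Δφ| / |cos C| = 3440·0.56316 / 0.59833 = 3238 nmi

3238 nmi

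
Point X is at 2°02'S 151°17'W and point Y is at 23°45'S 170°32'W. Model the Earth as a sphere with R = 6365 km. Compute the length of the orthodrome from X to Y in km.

3179 km

Haversine: a = sin²(Δφ/2)+cos φ₁ cos φ₂ sin²(Δλ/2) = 0.06106;  σ = 2·atan2(√a,√(1−a))
σ = 28.612° → d = Rσ = 6365·0.49938 = 3179 km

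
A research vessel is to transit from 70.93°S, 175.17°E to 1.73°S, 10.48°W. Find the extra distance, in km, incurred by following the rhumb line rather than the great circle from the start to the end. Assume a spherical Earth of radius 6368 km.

3483 km

Great circle: cos σ = sin φ₁ sin φ₂ + cos φ₁ cos φ₂ cos Δλ,  σ = 1.8718 rad → d_gc = 11919.5 km
Rhumb line: Δψ = +1.7538, q = Δφ/Δψ = 0.6887, d_rh = R√(Δφ²+q²Δλ²) = 15402.5 km
Excess = 15402.5 − 11919.5 = 3483.0 ≈ 3483 km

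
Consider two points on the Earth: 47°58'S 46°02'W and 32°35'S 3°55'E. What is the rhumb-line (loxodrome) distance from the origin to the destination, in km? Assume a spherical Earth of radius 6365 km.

4537 km

Δψ = ln[tan(π/4+φ₂/2)/tan(π/4+φ₁/2)] = +0.3545;  Δφ = +0.2685 rad,  Δλ = +0.8718 rad
q = Δφ/Δψ = 0.7573
d = R·√(Δφ² + q²Δλ²) = 6365·0.71274 = 4537 km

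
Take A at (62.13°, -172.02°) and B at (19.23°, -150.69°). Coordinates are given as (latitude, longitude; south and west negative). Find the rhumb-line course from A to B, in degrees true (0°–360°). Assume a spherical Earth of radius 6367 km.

160.5°

Meridional parts: M(φ₁)=+1.3938, M(φ₂)=+0.3421 → ΔM = -1.0517;  Δλ = +0.3723 rad
tan C = Δλ / ΔM = -0.3540 → C = 160.51°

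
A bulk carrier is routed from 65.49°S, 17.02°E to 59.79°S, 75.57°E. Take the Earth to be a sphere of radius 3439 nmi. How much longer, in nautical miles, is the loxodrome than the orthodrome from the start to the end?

57 nmi

Great circle: cos σ = sin φ₁ sin φ₂ + cos φ₁ cos φ₂ cos Δλ,  σ = 0.4619 rad → d_gc = 1588.3 nmi
Rhumb line: Δψ = +0.2172, q = Δφ/Δψ = 0.4580, d_rh = R√(Δφ²+q²Δλ²) = 1645.4 nmi
Excess = 1645.4 − 1588.3 = 57.1 ≈ 57 nmi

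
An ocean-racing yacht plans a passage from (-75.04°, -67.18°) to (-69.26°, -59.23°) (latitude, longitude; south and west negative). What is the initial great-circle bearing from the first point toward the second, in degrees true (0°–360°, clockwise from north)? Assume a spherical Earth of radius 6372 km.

26.7°

θ = atan2( sin Δλ·cos φ₂ ,  cos φ₁ sin φ₂ − sin φ₁ cos φ₂ cos Δλ )
  = atan2(+0.0490, +0.0974) = 26.69°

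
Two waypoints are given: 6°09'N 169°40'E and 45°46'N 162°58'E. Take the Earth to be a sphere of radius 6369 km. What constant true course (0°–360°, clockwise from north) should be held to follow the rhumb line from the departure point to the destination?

Δψ = ln[tan(π/4+φ₂/2)/tan(π/4+φ₁/2)] = +0.7929
Δλ = -0.1169 rad (taken the short way round)
course = atan2(Δλ, Δψ) = 351.61°

351.6°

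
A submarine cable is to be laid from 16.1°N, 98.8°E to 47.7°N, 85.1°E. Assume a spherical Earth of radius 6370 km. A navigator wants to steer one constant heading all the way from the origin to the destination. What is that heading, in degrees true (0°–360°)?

Δψ = ln[tan(π/4+φ₂/2)/tan(π/4+φ₁/2)] = +0.6649
Δλ = -0.2391 rad (taken the short way round)
course = atan2(Δλ, Δψ) = 340.22°

340.2°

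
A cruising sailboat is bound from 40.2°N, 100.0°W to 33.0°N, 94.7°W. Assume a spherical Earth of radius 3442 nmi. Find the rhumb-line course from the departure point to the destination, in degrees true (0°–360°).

149.5°

Meridional parts: M(φ₁)=+0.7675, M(φ₂)=+0.6107 → ΔM = -0.1567;  Δλ = +0.0925 rad
tan C = Δλ / ΔM = -0.5901 → C = 149.45°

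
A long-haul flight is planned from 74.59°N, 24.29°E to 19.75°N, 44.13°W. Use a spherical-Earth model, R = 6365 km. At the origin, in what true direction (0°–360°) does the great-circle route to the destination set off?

254.4°

θ = atan2( sin Δλ·cos φ₂ ,  cos φ₁ sin φ₂ − sin φ₁ cos φ₂ cos Δλ )
  = atan2(-0.8752, -0.2439) = 254.43°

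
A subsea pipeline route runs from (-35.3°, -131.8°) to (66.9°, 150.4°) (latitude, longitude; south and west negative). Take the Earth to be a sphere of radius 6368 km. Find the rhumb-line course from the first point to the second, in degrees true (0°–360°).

Meridional parts: M(φ₁)=-0.6592, M(φ₂)=+1.5879 → ΔM = +2.2471;  Δλ = -1.3579 rad
tan C = Δλ / ΔM = -0.6043 → C = 328.86°

328.9°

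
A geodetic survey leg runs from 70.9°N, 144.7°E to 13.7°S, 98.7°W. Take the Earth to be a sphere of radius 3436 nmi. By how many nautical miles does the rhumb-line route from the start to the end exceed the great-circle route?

510 nmi

Great circle: cos σ = sin φ₁ sin φ₂ + cos φ₁ cos φ₂ cos Δλ,  σ = 1.9457 rad → d_gc = 6685.3 nmi
Rhumb line: Δψ = -2.0238, q = Δφ/Δψ = 0.7296, d_rh = R√(Δφ²+q²Δλ²) = 7194.9 nmi
Excess = 7194.9 − 6685.3 = 509.6 ≈ 510 nmi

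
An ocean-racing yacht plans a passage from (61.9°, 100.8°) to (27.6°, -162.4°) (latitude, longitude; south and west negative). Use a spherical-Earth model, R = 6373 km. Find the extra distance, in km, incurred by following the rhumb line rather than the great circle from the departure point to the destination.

Great circle: cos σ = sin φ₁ sin φ₂ + cos φ₁ cos φ₂ cos Δλ,  σ = 1.2033 rad → d_gc = 7668.8 km
Rhumb line: Δψ = -0.8838, q = Δφ/Δψ = 0.6774, d_rh = R√(Δφ²+q²Δλ²) = 8230.9 km
Excess = 8230.9 − 7668.8 = 562.1 ≈ 562 km

562 km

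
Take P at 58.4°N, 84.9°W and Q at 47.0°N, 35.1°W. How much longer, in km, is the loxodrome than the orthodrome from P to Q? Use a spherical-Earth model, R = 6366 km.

Great circle: cos σ = sin φ₁ sin φ₂ + cos φ₁ cos φ₂ cos Δλ,  σ = 0.5480 rad → d_gc = 3488.5 km
Rhumb line: Δψ = -0.3308, q = Δφ/Δψ = 0.6015, d_rh = R√(Δφ²+q²Δλ²) = 3561.1 km
Excess = 3561.1 − 3488.5 = 72.6 ≈ 73 km

73 km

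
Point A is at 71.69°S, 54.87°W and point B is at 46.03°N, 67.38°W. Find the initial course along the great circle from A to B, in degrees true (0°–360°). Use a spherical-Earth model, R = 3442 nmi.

350.2°

θ = atan2( sin Δλ·cos φ₂ ,  cos φ₁ sin φ₂ − sin φ₁ cos φ₂ cos Δλ )
  = atan2(-0.1504, +0.8696) = 350.19°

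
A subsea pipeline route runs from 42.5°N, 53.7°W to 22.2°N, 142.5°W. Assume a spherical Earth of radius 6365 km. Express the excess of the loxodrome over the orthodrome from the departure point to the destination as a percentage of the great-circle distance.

3.6%

Great circle: σ = 1.2979 rad → d_gc = Rσ = 8260.9 km
Rhumb: Δφ = -0.3543, Δλ = -1.5499, Δψ = -0.4234, q = Δφ/Δψ = 0.8368 → d_rh = R√(Δφ²+q²Δλ²) = 8557.0 km
Excess = (8557.0 − 8260.9) / 8260.9 = 296.1 / 8260.9 = 3.58% ≈ 3.6%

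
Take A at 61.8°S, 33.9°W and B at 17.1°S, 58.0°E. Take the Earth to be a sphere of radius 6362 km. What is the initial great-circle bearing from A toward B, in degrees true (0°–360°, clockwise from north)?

99.9°

N = sin Δλ·cos φ₂ = +0.9553;  D = cos φ₁ sin φ₂ − sin φ₁ cos φ₂ cos Δλ = -0.1669
initial course = atan2(N, D) = 99.91°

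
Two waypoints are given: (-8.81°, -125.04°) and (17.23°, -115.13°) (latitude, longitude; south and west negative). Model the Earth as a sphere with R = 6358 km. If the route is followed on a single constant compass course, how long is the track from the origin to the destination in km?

3087 km

Δψ = ln[tan(π/4+φ₂/2)/tan(π/4+φ₁/2)] = +0.4597;  Δφ = +0.4545 rad,  Δλ = +0.1730 rad
q = Δφ/Δψ = 0.9886
d = R·√(Δφ² + q²Δλ²) = 6358·0.48558 = 3087 km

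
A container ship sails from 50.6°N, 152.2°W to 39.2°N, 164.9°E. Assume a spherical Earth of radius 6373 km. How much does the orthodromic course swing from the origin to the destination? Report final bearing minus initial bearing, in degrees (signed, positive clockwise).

Initial bearing θ₁ = atan2(sin Δλ cos φ₂, cos φ₁ sin φ₂ − sin φ₁ cos φ₂ cos Δλ) = 265.93°
Final bearing θ₂ = (initial bearing from the destination back to the start) + 180° = 234.79°
Δθ = θ₂ − θ₁ = -31.1°

-31.1°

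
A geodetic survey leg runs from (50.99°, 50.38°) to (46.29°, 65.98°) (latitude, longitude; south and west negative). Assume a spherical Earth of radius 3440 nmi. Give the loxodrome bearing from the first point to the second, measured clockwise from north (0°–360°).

Meridional parts: M(φ₁)=+1.0378, M(φ₂)=+0.9136 → ΔM = -0.1243;  Δλ = +0.2723 rad
tan C = Δλ / ΔM = -2.1911 → C = 114.53°

114.5°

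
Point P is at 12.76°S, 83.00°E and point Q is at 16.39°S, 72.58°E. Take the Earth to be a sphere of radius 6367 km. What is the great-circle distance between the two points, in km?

1191 km

cos σ = sin φ₁ sin φ₂ + cos φ₁ cos φ₂ cos Δλ
      = sin(-12.76°)sin(-16.39°) + cos(-12.76°)cos(-16.39°)cos(-10.42°) = 0.9826
σ = 10.715° → d = Rσ = 6367·0.18702 = 1191 km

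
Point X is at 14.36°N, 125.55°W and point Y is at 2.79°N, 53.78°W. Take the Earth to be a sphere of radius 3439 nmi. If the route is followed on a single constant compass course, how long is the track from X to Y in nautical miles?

Δψ = ln[tan(π/4+φ₂/2)/tan(π/4+φ₁/2)] = -0.2046;  Δφ = -0.2019 rad,  Δλ = +1.2526 rad
q = Δφ/Δψ = 0.9871
d = R·√(Δφ² + q²Δλ²) = 3439·1.25280 = 4308 nmi

4308 nmi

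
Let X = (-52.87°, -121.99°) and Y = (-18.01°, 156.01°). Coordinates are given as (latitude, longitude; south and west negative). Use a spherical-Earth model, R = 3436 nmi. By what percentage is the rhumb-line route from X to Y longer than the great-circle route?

Great circle: σ = 1.2383 rad → d_gc = Rσ = 4254.8 nmi
Rhumb: Δφ = +0.6084, Δλ = -1.4312, Δψ = +0.7714, q = Δφ/Δψ = 0.7887 → d_rh = R√(Δφ²+q²Δλ²) = 4406.0 nmi
Excess = (4406.0 − 4254.8) / 4254.8 = 151.2 / 4254.8 = 3.554% ≈ 3.6%

3.6%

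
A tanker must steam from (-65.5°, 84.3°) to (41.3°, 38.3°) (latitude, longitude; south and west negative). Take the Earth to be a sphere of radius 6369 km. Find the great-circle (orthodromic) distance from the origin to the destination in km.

Haversine: a = sin²(Δφ/2)+cos φ₁ cos φ₂ sin²(Δλ/2) = 0.69208;  σ = 2·atan2(√a,√(1−a))
σ = 112.592° → d = Rσ = 6369·1.96509 = 12516 km

12516 km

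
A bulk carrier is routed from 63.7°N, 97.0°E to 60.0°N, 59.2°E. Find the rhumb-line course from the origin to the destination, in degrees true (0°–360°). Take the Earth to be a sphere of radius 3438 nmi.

258.3°

Δψ = ln[tan(π/4+φ₂/2)/tan(π/4+φ₁/2)] = -0.1371
Δλ = -0.6597 rad (taken the short way round)
course = atan2(Δλ, Δψ) = 258.26°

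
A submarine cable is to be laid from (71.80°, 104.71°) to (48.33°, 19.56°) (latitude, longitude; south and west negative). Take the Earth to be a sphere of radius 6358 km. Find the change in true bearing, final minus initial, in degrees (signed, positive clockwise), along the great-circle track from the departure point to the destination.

Initial bearing θ₁ = atan2(sin Δλ cos φ₂, cos φ₁ sin φ₂ − sin φ₁ cos φ₂ cos Δλ) = 285.19°
Final bearing θ₂ = (initial bearing from the destination back to the start) + 180° = 206.96°
Δθ = θ₂ − θ₁ = -78.2°

-78.2°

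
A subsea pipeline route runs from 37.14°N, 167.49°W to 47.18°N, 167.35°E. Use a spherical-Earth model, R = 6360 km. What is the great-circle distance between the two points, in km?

Haversine: a = sin²(Δφ/2)+cos φ₁ cos φ₂ sin²(Δλ/2) = 0.03336;  σ = 2·atan2(√a,√(1−a))
σ = 21.048° → d = Rσ = 6360·0.36736 = 2336 km

2336 km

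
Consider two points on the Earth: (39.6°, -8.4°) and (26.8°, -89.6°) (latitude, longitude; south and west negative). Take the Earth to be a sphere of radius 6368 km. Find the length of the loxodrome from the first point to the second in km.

Rhumb course C = atan2(Δλ, Δψ) with Δψ = ln[tan(π/4+φ₂/2)/tan(π/4+φ₁/2)] = -0.2680, Δλ = -1.4172 → C = 259.29°
d = R·|Δφ| / |cos C| = 6368·0.22340 / 0.18583 = 7656 km

7656 km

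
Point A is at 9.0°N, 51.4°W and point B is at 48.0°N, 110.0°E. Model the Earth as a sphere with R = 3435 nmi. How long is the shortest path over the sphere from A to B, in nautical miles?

Haversine: a = sin²(Δφ/2)+cos φ₁ cos φ₂ sin²(Δλ/2) = 0.75506;  σ = 2·atan2(√a,√(1−a))
σ = 120.672° → d = Rσ = 3435·2.10612 = 7235 nmi

7235 nmi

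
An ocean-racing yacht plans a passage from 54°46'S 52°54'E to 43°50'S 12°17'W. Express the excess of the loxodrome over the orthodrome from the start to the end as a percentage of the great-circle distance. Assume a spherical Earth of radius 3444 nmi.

Great circle: σ = 0.7372 rad → d_gc = Rσ = 2538.9 nmi
Rhumb: Δφ = +0.1908, Δλ = -1.1377, Δψ = +0.2943, q = Δφ/Δψ = 0.6484 → d_rh = R√(Δφ²+q²Δλ²) = 2624.2 nmi
Excess = (2624.2 − 2538.9) / 2538.9 = 85.3 / 2538.9 = 3.36% ≈ 3.4%

3.4%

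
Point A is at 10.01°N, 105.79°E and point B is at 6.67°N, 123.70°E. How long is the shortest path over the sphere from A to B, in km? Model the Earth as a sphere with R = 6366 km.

2003 km

cos σ = sin φ₁ sin φ₂ + cos φ₁ cos φ₂ cos Δλ
      = sin(10.01°)sin(6.67°) + cos(10.01°)cos(6.67°)cos(17.91°) = 0.9509
σ = 18.028° → d = Rσ = 6366·0.31466 = 2003 km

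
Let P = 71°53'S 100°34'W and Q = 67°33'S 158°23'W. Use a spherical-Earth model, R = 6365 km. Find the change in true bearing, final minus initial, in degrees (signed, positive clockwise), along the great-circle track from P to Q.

Initial bearing θ₁ = atan2(sin Δλ cos φ₂, cos φ₁ sin φ₂ − sin φ₁ cos φ₂ cos Δλ) = 253.77°
Final bearing θ₂ = (initial bearing from the destination back to the start) + 180° = 308.57°
Δθ = θ₂ − θ₁ = +54.8°

+54.8°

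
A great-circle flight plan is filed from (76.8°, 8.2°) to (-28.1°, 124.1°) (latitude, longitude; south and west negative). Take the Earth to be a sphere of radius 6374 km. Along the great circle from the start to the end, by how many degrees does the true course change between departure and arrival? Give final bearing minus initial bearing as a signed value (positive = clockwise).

+94.4°

At departure: θ₁ = atan2(sin Δλ cos φ₂, cos φ₁ sin φ₂ − sin φ₁ cos φ₂ cos Δλ) = 71.37°
At arrival: θ₂ = atan2(sin Δλ cos φ₁, −cos φ₂ sin φ₁ + sin φ₂ cos φ₁ cos Δλ) = 165.80°
Δθ = θ₂ − θ₁ = +94.4°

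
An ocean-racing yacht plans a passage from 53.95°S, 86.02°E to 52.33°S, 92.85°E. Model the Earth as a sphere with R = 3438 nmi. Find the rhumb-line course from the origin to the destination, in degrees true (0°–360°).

68.4°

Δψ = ln[tan(π/4+φ₂/2)/tan(π/4+φ₁/2)] = +0.0471
Δλ = +0.1192 rad (taken the short way round)
course = atan2(Δλ, Δψ) = 68.42°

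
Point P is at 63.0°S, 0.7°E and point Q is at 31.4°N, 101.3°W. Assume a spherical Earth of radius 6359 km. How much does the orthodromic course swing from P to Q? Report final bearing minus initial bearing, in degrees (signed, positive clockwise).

At departure: θ₁ = atan2(sin Δλ cos φ₂, cos φ₁ sin φ₂ − sin φ₁ cos φ₂ cos Δλ) = 275.37°
At arrival: θ₂ = atan2(sin Δλ cos φ₁, −cos φ₂ sin φ₁ + sin φ₂ cos φ₁ cos Δλ) = 328.02°
Δθ = θ₂ − θ₁ = +52.7°

+52.7°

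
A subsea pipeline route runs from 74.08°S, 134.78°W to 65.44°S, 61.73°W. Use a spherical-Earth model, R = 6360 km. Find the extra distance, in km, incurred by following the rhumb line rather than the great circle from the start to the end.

Great circle: cos σ = sin φ₁ sin φ₂ + cos φ₁ cos φ₂ cos Δλ,  σ = 0.4326 rad → d_gc = 2751.3 km
Rhumb line: Δψ = +0.4426, q = Δφ/Δψ = 0.3407, d_rh = R√(Δφ²+q²Δλ²) = 2924.7 km
Excess = 2924.7 − 2751.3 = 173.4 ≈ 173 km

173 km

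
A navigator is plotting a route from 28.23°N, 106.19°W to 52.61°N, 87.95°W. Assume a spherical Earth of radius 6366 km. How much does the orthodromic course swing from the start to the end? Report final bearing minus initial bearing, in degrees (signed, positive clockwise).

At departure: θ₁ = atan2(sin Δλ cos φ₂, cos φ₁ sin φ₂ − sin φ₁ cos φ₂ cos Δλ) = 23.98°
At arrival: θ₂ = atan2(sin Δλ cos φ₁, −cos φ₂ sin φ₁ + sin φ₂ cos φ₁ cos Δλ) = 36.14°
Δθ = θ₂ − θ₁ = +12.2°

+12.2°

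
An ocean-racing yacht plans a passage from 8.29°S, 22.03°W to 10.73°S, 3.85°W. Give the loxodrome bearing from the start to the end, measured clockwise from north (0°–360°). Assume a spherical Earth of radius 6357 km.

97.8°

Meridional parts: M(φ₁)=-0.1452, M(φ₂)=-0.1884 → ΔM = -0.0432;  Δλ = +0.3173 rad
tan C = Δλ / ΔM = -7.3478 → C = 97.75°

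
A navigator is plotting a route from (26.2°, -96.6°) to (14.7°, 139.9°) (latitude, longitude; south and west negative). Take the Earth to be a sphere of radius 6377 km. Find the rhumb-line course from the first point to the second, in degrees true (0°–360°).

264.3°

Δψ = ln[tan(π/4+φ₂/2)/tan(π/4+φ₁/2)] = -0.2147
Δλ = -2.1555 rad (taken the short way round)
course = atan2(Δλ, Δψ) = 264.31°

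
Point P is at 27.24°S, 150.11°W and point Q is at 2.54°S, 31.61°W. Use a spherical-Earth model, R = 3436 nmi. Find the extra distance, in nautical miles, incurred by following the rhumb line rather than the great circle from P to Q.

142 nmi

Great circle: cos σ = sin φ₁ sin φ₂ + cos φ₁ cos φ₂ cos Δλ,  σ = 1.9862 rad → d_gc = 6824.51 nmi
Rhumb line: Δψ = +0.4501, q = Δφ/Δψ = 0.9578, d_rh = R√(Δφ²+q²Δλ²) = 6966.02 nmi
Excess = 6966.02 − 6824.51 = 141.51 ≈ 142 nmi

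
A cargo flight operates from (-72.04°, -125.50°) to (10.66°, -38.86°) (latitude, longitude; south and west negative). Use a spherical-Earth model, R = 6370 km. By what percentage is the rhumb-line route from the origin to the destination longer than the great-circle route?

Great circle: σ = 1.7297 rad → d_gc = Rσ = 11018.0 km
Rhumb: Δφ = +1.4434, Δλ = +1.5122, Δψ = +2.0321, q = Δφ/Δψ = 0.7103 → d_rh = R√(Δφ²+q²Δλ²) = 11460.6 km
Excess = (11460.6 − 11018.0) / 11018.0 = 442.6 / 11018.0 = 4.02% ≈ 4.0%

4.0%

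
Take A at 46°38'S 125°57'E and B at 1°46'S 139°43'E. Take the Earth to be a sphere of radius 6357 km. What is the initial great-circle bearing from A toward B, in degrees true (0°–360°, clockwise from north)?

19.2°

θ = atan2( sin Δλ·cos φ₂ ,  cos φ₁ sin φ₂ − sin φ₁ cos φ₂ cos Δλ )
  = atan2(+0.2379, +0.6846) = 19.16°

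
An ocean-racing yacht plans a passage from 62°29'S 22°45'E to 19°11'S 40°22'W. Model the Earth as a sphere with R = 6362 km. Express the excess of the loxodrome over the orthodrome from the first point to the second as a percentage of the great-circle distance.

Great circle: σ = 1.0602 rad → d_gc = Rσ = 6744.8 km
Rhumb: Δφ = +0.7557, Δλ = -1.1016, Δψ = +1.0658, q = Δφ/Δψ = 0.7090 → d_rh = R√(Δφ²+q²Δλ²) = 6914.4 km
Excess = (6914.4 − 6744.8) / 6744.8 = 169.6 / 6744.8 = 2.51% ≈ 2.5%

2.5%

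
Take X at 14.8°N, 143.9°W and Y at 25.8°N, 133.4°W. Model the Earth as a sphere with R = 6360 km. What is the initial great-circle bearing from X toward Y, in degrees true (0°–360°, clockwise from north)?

40.1°

θ = atan2( sin Δλ·cos φ₂ ,  cos φ₁ sin φ₂ − sin φ₁ cos φ₂ cos Δλ )
  = atan2(+0.1641, +0.1947) = 40.13°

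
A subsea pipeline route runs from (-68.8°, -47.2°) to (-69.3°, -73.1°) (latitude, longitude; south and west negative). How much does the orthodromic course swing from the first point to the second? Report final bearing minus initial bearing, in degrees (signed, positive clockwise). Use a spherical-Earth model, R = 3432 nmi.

+24.2°

Initial bearing θ₁ = atan2(sin Δλ cos φ₂, cos φ₁ sin φ₂ − sin φ₁ cos φ₂ cos Δλ) = 254.84°
Final bearing θ₂ = (initial bearing from the destination back to the start) + 180° = 279.08°
Δθ = θ₂ − θ₁ = +24.2°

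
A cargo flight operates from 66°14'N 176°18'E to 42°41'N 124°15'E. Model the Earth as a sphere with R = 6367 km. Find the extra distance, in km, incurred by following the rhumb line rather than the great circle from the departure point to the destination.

Great circle: cos σ = sin φ₁ sin φ₂ + cos φ₁ cos φ₂ cos Δλ,  σ = 0.6391 rad → d_gc = 4069.03 km
Rhumb line: Δψ = -0.7333, q = Δφ/Δψ = 0.5605, d_rh = R√(Δφ²+q²Δλ²) = 4166.47 km
Excess = 4166.47 − 4069.03 = 97.44 ≈ 97 km

97 km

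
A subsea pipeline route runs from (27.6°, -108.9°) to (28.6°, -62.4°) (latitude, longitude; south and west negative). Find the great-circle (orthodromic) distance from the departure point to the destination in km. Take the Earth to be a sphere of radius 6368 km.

Haversine: a = sin²(Δφ/2)+cos φ₁ cos φ₂ sin²(Δλ/2) = 0.12132;  σ = 2·atan2(√a,√(1−a))
σ = 40.768° → d = Rσ = 6368·0.71153 = 4531 km

4531 km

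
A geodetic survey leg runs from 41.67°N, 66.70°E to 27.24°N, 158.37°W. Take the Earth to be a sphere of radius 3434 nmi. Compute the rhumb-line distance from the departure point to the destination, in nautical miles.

6690 nmi

Rhumb course C = atan2(Δλ, Δψ) with Δψ = ln[tan(π/4+φ₂/2)/tan(π/4+φ₁/2)] = -0.3070, Δλ = +2.3550 → C = 97.43°
d = R·|Δφ| / |cos C| = 3434·0.25185 / 0.12927 = 6690 nmi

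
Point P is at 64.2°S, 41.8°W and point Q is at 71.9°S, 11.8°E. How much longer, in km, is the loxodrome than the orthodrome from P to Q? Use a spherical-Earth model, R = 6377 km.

Great circle: cos σ = sin φ₁ sin φ₂ + cos φ₁ cos φ₂ cos Δλ,  σ = 0.3597 rad → d_gc = 2293.7 km
Rhumb line: Δψ = -0.3632, q = Δφ/Δψ = 0.3700, d_rh = R√(Δφ²+q²Δλ²) = 2367.9 km
Excess = 2367.9 − 2293.7 = 74.2 ≈ 74 km

74 km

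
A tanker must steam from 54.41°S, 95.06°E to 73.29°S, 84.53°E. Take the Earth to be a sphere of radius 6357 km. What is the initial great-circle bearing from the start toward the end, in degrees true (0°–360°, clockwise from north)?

189.1°

N = sin Δλ·cos φ₂ = -0.0525;  D = cos φ₁ sin φ₂ − sin φ₁ cos φ₂ cos Δλ = -0.3275
initial course = atan2(N, D) = 189.11°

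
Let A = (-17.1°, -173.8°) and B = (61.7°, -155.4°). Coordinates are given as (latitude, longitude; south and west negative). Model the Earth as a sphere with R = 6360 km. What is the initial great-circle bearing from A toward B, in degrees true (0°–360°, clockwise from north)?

N = sin Δλ·cos φ₂ = +0.1496;  D = cos φ₁ sin φ₂ − sin φ₁ cos φ₂ cos Δλ = +0.9738
initial course = atan2(N, D) = 8.74°

8.7°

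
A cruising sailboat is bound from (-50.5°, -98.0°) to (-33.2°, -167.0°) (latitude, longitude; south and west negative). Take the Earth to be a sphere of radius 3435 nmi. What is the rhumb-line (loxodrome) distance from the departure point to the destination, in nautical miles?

Δψ = ln[tan(π/4+φ₂/2)/tan(π/4+φ₁/2)] = +0.4094;  Δφ = +0.3019 rad,  Δλ = -1.2043 rad
q = Δφ/Δψ = 0.7375
d = R·√(Δφ² + q²Δλ²) = 3435·0.93803 = 3222 nmi

3222 nmi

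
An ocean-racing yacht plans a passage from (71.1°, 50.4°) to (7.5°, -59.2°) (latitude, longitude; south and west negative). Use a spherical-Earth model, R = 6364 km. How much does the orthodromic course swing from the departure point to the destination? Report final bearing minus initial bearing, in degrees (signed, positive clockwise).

At departure: θ₁ = atan2(sin Δλ cos φ₂, cos φ₁ sin φ₂ − sin φ₁ cos φ₂ cos Δλ) = 290.91°
At arrival: θ₂ = atan2(sin Δλ cos φ₁, −cos φ₂ sin φ₁ + sin φ₂ cos φ₁ cos Δλ) = 197.77°
Δθ = θ₂ − θ₁ = -93.1°

-93.1°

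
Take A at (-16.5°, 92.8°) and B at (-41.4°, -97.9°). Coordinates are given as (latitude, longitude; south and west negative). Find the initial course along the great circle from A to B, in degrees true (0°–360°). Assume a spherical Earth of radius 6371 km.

170.6°

θ = atan2( sin Δλ·cos φ₂ ,  cos φ₁ sin φ₂ − sin φ₁ cos φ₂ cos Δλ )
  = atan2(+0.1393, -0.8434) = 170.62°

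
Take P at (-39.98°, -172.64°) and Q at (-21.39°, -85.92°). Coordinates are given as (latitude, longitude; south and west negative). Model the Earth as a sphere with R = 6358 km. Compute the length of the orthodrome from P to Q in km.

8215 km

Haversine: a = sin²(Δφ/2)+cos φ₁ cos φ₂ sin²(Δλ/2) = 0.36242;  σ = 2·atan2(√a,√(1−a))
σ = 74.029° → d = Rσ = 6358·1.29204 = 8215 km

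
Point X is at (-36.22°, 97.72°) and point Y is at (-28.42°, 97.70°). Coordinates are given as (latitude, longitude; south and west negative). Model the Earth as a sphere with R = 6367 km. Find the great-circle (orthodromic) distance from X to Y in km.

867 km

Haversine: a = sin²(Δφ/2)+cos φ₁ cos φ₂ sin²(Δλ/2) = 0.00463;  σ = 2·atan2(√a,√(1−a))
σ = 7.800° → d = Rσ = 6367·0.13614 = 867 km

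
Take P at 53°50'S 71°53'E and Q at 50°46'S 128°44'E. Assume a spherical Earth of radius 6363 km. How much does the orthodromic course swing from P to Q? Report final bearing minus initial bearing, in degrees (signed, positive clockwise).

-46.4°

Initial bearing θ₁ = atan2(sin Δλ cos φ₂, cos φ₁ sin φ₂ − sin φ₁ cos φ₂ cos Δλ) = 108.57°
Final bearing θ₂ = (initial bearing from the destination back to the start) + 180° = 62.19°
Δθ = θ₂ − θ₁ = -46.4°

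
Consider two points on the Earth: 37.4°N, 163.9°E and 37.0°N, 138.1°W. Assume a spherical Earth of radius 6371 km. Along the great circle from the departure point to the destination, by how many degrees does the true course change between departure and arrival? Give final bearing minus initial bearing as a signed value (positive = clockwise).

+37.1°

At departure: θ₁ = atan2(sin Δλ cos φ₂, cos φ₁ sin φ₂ − sin φ₁ cos φ₂ cos Δλ) = 71.93°
At arrival: θ₂ = atan2(sin Δλ cos φ₁, −cos φ₂ sin φ₁ + sin φ₂ cos φ₁ cos Δλ) = 108.98°
Δθ = θ₂ − θ₁ = +37.1°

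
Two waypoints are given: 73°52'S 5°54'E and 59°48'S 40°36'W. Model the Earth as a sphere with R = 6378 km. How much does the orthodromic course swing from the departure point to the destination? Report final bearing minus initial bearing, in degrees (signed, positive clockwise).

+43.4°

Initial bearing θ₁ = atan2(sin Δλ cos φ₂, cos φ₁ sin φ₂ − sin φ₁ cos φ₂ cos Δλ) = 284.22°
Final bearing θ₂ = (initial bearing from the destination back to the start) + 180° = 327.62°
Δθ = θ₂ − θ₁ = +43.4°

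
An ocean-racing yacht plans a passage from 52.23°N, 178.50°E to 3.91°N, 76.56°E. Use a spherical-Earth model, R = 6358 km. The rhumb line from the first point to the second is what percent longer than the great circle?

4.4%

Great circle: σ = 1.6434 rad → d_gc = Rσ = 10448.6 km
Rhumb: Δφ = -0.8433, Δλ = -1.7792, Δψ = -1.0044, q = Δφ/Δψ = 0.8396 → d_rh = R√(Δφ²+q²Δλ²) = 10907.1 km
Excess = (10907.1 − 10448.6) / 10448.6 = 458.5 / 10448.6 = 4.39% ≈ 4.4%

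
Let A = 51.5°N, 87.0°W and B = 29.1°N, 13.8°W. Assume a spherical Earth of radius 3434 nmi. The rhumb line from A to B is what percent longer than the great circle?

Great circle: σ = 1.0029 rad → d_gc = Rσ = 3444.1 nmi
Rhumb: Δφ = -0.3910, Δλ = +1.2776, Δψ = -0.5208, q = Δφ/Δψ = 0.7507 → d_rh = R√(Δφ²+q²Δλ²) = 3556.4 nmi
Excess = (3556.4 − 3444.1) / 3444.1 = 112.3 / 3444.1 = 3.26% ≈ 3.3%

3.3%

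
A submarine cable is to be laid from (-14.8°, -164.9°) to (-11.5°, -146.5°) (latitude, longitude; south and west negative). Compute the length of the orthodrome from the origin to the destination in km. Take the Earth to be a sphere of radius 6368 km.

Haversine: a = sin²(Δφ/2)+cos φ₁ cos φ₂ sin²(Δλ/2) = 0.02505;  σ = 2·atan2(√a,√(1−a))
σ = 18.212° → d = Rσ = 6368·0.31786 = 2024 km

2024 km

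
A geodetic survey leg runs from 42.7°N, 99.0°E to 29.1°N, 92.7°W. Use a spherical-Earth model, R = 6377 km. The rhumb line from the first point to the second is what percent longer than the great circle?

Great circle: σ = 1.8744 rad → d_gc = Rσ = 11953.3 km
Rhumb: Δφ = -0.2374, Δλ = +2.9374, Δψ = -0.2944, q = Δφ/Δψ = 0.8061 → d_rh = R√(Δφ²+q²Δλ²) = 15175.9 km
Excess = (15175.9 − 11953.3) / 11953.3 = 3222.6 / 11953.3 = 26.96% ≈ 27.0%

27.0%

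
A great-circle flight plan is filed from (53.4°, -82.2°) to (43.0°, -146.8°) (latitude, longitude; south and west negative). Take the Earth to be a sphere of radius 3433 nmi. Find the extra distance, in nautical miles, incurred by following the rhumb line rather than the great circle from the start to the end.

82 nmi

Great circle: cos σ = sin φ₁ sin φ₂ + cos φ₁ cos φ₂ cos Δλ,  σ = 0.7458 rad → d_gc = 2560.3 nmi
Rhumb line: Δψ = -0.2736, q = Δφ/Δψ = 0.6633, d_rh = R√(Δφ²+q²Δλ²) = 2642.0 nmi
Excess = 2642.0 − 2560.3 = 81.7 ≈ 82 nmi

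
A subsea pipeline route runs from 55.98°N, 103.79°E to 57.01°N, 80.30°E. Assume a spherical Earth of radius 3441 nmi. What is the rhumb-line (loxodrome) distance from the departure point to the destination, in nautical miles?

781 nmi

Δψ = ln[tan(π/4+φ₂/2)/tan(π/4+φ₁/2)] = +0.0326;  Δφ = +0.0180 rad,  Δλ = -0.4100 rad
q = Δφ/Δψ = 0.5520
d = R·√(Δφ² + q²Δλ²) = 3441·0.22701 = 781 nmi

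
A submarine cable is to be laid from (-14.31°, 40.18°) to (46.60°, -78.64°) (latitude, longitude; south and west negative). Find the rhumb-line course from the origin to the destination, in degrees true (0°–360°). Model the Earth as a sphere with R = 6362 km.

299.5°

Δψ = ln[tan(π/4+φ₂/2)/tan(π/4+φ₁/2)] = +1.1738
Δλ = -2.0738 rad (taken the short way round)
course = atan2(Δλ, Δψ) = 299.51°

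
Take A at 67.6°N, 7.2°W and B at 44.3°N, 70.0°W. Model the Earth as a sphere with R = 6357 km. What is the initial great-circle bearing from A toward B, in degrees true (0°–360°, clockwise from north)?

266.7°

N = sin Δλ·cos φ₂ = -0.6365;  D = cos φ₁ sin φ₂ − sin φ₁ cos φ₂ cos Δλ = -0.0363
initial course = atan2(N, D) = 266.74°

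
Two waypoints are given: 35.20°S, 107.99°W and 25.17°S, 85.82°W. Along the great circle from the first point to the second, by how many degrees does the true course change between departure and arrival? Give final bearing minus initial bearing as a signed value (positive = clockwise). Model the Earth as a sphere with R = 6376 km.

Initial bearing θ₁ = atan2(sin Δλ cos φ₂, cos φ₁ sin φ₂ − sin φ₁ cos φ₂ cos Δλ) = 68.35°
Final bearing θ₂ = (initial bearing from the destination back to the start) + 180° = 57.05°
Δθ = θ₂ − θ₁ = -11.3°

-11.3°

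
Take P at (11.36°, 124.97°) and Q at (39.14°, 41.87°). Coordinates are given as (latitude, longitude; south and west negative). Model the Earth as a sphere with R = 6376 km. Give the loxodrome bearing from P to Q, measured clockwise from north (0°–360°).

Meridional parts: M(φ₁)=+0.1996, M(φ₂)=+0.7434 → ΔM = +0.5439;  Δλ = -1.4504 rad
tan C = Δλ / ΔM = -2.6668 → C = 290.55°

290.6°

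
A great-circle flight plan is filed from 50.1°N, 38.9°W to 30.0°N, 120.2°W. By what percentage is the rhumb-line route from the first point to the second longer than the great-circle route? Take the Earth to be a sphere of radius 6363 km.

4.1%

Great circle: σ = 1.0842 rad → d_gc = Rσ = 6898.8 km
Rhumb: Δφ = -0.3508, Δλ = -1.4190, Δψ = -0.4641, q = Δφ/Δψ = 0.7559 → d_rh = R√(Δφ²+q²Δλ²) = 7180.7 km
Excess = (7180.7 − 6898.8) / 6898.8 = 281.9 / 6898.8 = 4.09% ≈ 4.1%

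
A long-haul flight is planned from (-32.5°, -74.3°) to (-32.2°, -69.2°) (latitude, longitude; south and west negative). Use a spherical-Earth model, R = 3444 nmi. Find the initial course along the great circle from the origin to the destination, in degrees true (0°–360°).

87.4°

θ = atan2( sin Δλ·cos φ₂ ,  cos φ₁ sin φ₂ − sin φ₁ cos φ₂ cos Δλ )
  = atan2(+0.0752, +0.0034) = 87.38°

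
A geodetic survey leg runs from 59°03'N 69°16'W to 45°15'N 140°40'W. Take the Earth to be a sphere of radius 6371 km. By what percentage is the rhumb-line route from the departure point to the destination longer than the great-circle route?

4.4%

Great circle: σ = 0.7604 rad → d_gc = Rσ = 4844.6 km
Rhumb: Δφ = -0.2409, Δλ = -1.2462, Δψ = -0.3967, q = Δφ/Δψ = 0.6071 → d_rh = R√(Δφ²+q²Δλ²) = 5058.6 km
Excess = (5058.6 − 4844.6) / 4844.6 = 214.0 / 4844.6 = 4.42% ≈ 4.4%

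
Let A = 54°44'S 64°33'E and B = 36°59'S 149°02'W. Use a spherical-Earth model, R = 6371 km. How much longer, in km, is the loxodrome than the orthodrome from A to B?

2043 km

Great circle: cos σ = sin φ₁ sin φ₂ + cos φ₁ cos φ₂ cos Δλ,  σ = 1.4636 rad → d_gc = 9324.9 km
Rhumb line: Δψ = +0.4505, q = Δφ/Δψ = 0.6876, d_rh = R√(Δφ²+q²Δλ²) = 11367.9 km
Excess = 11367.9 − 9324.9 = 2043.0 ≈ 2043 km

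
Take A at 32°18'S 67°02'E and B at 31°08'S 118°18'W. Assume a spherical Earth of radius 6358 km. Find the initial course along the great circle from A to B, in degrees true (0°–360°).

174.9°

θ = atan2( sin Δλ·cos φ₂ ,  cos φ₁ sin φ₂ − sin φ₁ cos φ₂ cos Δλ )
  = atan2(+0.0796, -0.8924) = 174.91°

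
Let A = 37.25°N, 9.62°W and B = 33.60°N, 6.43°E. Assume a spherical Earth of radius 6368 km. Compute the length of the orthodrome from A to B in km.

1507 km

cos σ = sin φ₁ sin φ₂ + cos φ₁ cos φ₂ cos Δλ
      = sin(37.25°)sin(33.60°) + cos(37.25°)cos(33.60°)cos(16.05°) = 0.9721
σ = 13.559° → d = Rσ = 6368·0.23665 = 1507 km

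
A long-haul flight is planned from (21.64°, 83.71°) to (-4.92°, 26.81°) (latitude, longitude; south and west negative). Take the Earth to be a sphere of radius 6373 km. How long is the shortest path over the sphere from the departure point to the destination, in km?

cos σ = sin φ₁ sin φ₂ + cos φ₁ cos φ₂ cos Δλ
      = sin(21.64°)sin(-4.92°) + cos(21.64°)cos(-4.92°)cos(-56.90°) = 0.4741
σ = 61.698° → d = Rσ = 6373·1.07684 = 6863 km

6863 km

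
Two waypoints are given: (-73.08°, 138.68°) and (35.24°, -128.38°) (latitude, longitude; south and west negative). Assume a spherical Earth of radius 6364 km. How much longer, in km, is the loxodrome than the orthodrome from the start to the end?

Great circle: cos σ = sin φ₁ sin φ₂ + cos φ₁ cos φ₂ cos Δλ,  σ = 2.1703 rad → d_gc = 13811.7 km
Rhumb line: Δψ = +2.5635, q = Δφ/Δψ = 0.7375, d_rh = R√(Δφ²+q²Δλ²) = 14237.7 km
Excess = 14237.7 − 13811.7 = 426.0 ≈ 426 km

426 km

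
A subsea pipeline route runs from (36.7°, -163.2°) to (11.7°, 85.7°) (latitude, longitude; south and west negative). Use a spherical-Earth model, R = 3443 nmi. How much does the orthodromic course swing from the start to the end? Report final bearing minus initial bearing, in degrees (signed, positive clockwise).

-62.9°

At departure: θ₁ = atan2(sin Δλ cos φ₂, cos φ₁ sin φ₂ − sin φ₁ cos φ₂ cos Δλ) = 292.22°
At arrival: θ₂ = atan2(sin Δλ cos φ₁, −cos φ₂ sin φ₁ + sin φ₂ cos φ₁ cos Δλ) = 229.28°
Δθ = θ₂ − θ₁ = -62.9°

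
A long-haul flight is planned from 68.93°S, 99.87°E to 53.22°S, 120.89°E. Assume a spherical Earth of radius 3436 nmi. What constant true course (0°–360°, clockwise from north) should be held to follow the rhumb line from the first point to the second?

Δψ = ln[tan(π/4+φ₂/2)/tan(π/4+φ₁/2)] = +0.5809
Δλ = +0.3669 rad (taken the short way round)
course = atan2(Δλ, Δψ) = 32.27°

32.3°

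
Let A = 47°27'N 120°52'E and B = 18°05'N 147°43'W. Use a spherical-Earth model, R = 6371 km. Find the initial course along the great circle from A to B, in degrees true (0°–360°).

76.6°

θ = atan2( sin Δλ·cos φ₂ ,  cos φ₁ sin φ₂ − sin φ₁ cos φ₂ cos Δλ )
  = atan2(+0.9503, +0.2272) = 76.55°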